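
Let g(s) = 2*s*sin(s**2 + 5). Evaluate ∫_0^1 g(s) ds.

Let u = s**2 + 5, so du = 2*s ds. When s = 0, u = 5; when s = 1, u = 6.
The integral becomes ∫ sin(u) du from 5 to 6, with antiderivative -cos(u).
Back in s: F(s) = -cos(s**2 + 5).
Then F(1) - F(0) = (-cos(6)) - (-cos(5)) = -cos(6) + cos(5).

-cos(6) + cos(5)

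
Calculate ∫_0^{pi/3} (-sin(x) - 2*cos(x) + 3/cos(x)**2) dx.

An antiderivative is F(x) = -2*sin(x) + cos(x) + 3*tan(x).
Then F(pi/3) - F(0) = (1/2 + 2*sqrt(3)) - (1) = -1/2 + 2*sqrt(3).

-1/2 + 2*sqrt(3)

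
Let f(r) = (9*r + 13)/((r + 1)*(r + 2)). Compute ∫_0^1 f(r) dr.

-log(2) + 5*log(3)

Factor the denominator: r**2 + 3*r + 2 = (r + 2)(r + 1).
Partial fractions: (9*r + 13)/((r + 1)*(r + 2)) = 5/(r + 2) + 4/(r + 1).
An antiderivative is F(r) = 4*log(r + 1) + 5*log(r + 2).
Then F(1) - F(0) = (4*log(2) + 5*log(3)) - (log(32)) = -log(2) + 5*log(3).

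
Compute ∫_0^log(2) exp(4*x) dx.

15/4

Let u = exp(x), so du = exp(x) dx. When x = 0, u = 1; when x = log(2), u = 2.
The integral becomes ∫ u**3 du from 1 to 2, with antiderivative u**4/4.
Back in x: F(x) = exp(4*x)/4.
Then F(log(2)) - F(0) = (4) - (1/4) = 15/4.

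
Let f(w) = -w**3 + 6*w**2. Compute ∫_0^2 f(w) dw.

By the power rule, an antiderivative is F(w) = -w**4/4 + 2*w**3.
Then F(2) - F(0) = (12) - (0) = 12.

12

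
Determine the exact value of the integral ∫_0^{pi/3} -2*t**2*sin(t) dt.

-2*sqrt(3)*pi/3 + pi**2/9 + 2

Integrate by parts twice (u = t^2, dv = -2*sin(t) dt).
An antiderivative is F(t) = 2*t**2*cos(t) - 4*t*sin(t) - 4*cos(t).
Then F(pi/3) - F(0) = (-2*sqrt(3)*pi/3 - 2 + pi**2/9) - (-4) = -2*sqrt(3)*pi/3 + pi**2/9 + 2.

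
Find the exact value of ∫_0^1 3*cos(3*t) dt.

sin(3)

Let u = 3*t, so du = 3 dt. When t = 0, u = 0; when t = 1, u = 3.
The integral becomes ∫ cos(u) du from 0 to 3, with antiderivative sin(u).
Back in t: F(t) = sin(3*t).
Then F(1) - F(0) = (sin(3)) - (0) = sin(3).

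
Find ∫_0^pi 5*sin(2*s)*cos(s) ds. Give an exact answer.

20/3

Use the identity sin(2*s)cos(s) = [sin(3*s) + sin(s)]/2.
An antiderivative is F(s) = -5*cos(s)/2 - 5*cos(3*s)/6.
Then F(pi) - F(0) = (10/3) - (-10/3) = 20/3.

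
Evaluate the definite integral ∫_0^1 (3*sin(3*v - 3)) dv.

Let u = 3*v - 3, so du = 3 dv. When v = 0, u = -3; when v = 1, u = 0.
The integral becomes ∫ sin(u) du from -3 to 0, with antiderivative -cos(u).
Back in v: F(v) = -cos(3*v - 3).
Then F(1) - F(0) = (-1) - (-cos(3)) = -1 + cos(3).

-1 + cos(3)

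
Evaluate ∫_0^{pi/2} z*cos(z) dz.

Integrate by parts once (u = z, dv = cos(z) dz).
An antiderivative is F(z) = z*sin(z) + cos(z).
Then F(pi/2) - F(0) = (pi/2) - (1) = -1 + pi/2.

-1 + pi/2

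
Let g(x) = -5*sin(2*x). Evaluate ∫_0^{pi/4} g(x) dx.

An antiderivative is F(x) = 5*cos(2*x)/2.
Then F(pi/4) - F(0) = (0) - (5/2) = -5/2.

-5/2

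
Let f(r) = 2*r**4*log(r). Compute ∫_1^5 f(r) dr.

-6248/25 + 1250*log(5)

Integrate by parts once (u = ln r, dv = 2*r**4 dr).
An antiderivative is F(r) = 2*r**5*(5*log(r) - 1)/25.
Then F(5) - F(1) = (-250 + 1250*log(5)) - (-2/25) = -6248/25 + 1250*log(5).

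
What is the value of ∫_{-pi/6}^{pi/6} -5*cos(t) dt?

-5

An antiderivative is F(t) = -5*sin(t).
Then F(pi/6) - F(-pi/6) = (-5/2) - (5/2) = -5.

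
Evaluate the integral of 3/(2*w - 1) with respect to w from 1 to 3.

An antiderivative is F(w) = 3*log(2*w - 1)/2.
Then F(3) - F(1) = (3*log(5)/2) - (0) = 3*log(5)/2.

3*log(5)/2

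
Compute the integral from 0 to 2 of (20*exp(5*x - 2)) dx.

Let u = 5*x - 2, so du = 5 dx. When x = 0, u = -2; when x = 2, u = 8.
The integral becomes 4·∫ exp(u) du from -2 to 8, with antiderivative 4*exp(u).
Back in x: F(x) = 4*exp(5*x - 2).
Then F(2) - F(0) = (4*exp(8)) - (4*exp(-2)) = -(4 - 4*exp(10))*exp(-2).

-(4 - 4*exp(10))*exp(-2)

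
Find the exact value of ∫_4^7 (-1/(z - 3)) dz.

-log(4)

An antiderivative is F(z) = -log(z - 3).
Then F(7) - F(4) = (-log(4)) - (0) = -log(4).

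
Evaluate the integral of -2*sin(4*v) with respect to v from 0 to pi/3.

An antiderivative is F(v) = cos(4*v)/2.
Then F(pi/3) - F(0) = (-1/4) - (1/2) = -3/4.

-3/4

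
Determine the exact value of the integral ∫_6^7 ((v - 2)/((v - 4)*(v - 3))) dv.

Factor the denominator: v**2 - 7*v + 12 = (v - 3)(v - 4).
Partial fractions: (v - 2)/((v - 4)*(v - 3)) = -1/(v - 3) + 2/(v - 4).
An antiderivative is F(v) = 2*log(v - 4) - log(v - 3).
Then F(7) - F(6) = (log(9/4)) - (log(4/3)) = log(27/16).

log(27/16)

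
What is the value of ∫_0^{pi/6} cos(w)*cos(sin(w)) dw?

sin(1/2)

Let u = sin(w), so du = cos(w) dw. When w = 0, u = 0; when w = pi/6, u = 1/2.
The integral becomes ∫ cos(u) du from 0 to 1/2, with antiderivative sin(u).
Back in w: F(w) = sin(sin(w)).
Then F(pi/6) - F(0) = (sin(1/2)) - (0) = sin(1/2).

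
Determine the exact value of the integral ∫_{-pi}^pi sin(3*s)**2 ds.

Use the identity sin^2(3*s) = (1 - cos(6*s))/2.
An antiderivative is F(s) = s/2 - sin(6*s)/12.
Then F(pi) - F(-pi) = (pi/2) - (-pi/2) = pi.

pi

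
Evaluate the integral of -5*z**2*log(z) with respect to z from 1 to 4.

35 - 640*log(2)/3

Integrate by parts once (u = ln z, dv = -5*z**2 dz).
An antiderivative is F(z) = -5*z**3*(3*log(z) - 1)/9.
Then F(4) - F(1) = (320/9 - 640*log(2)/3) - (5/9) = 35 - 640*log(2)/3.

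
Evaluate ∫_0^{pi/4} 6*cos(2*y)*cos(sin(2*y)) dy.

Let u = sin(2*y), so du = 2*cos(2*y) dy. When y = 0, u = 0; when y = pi/4, u = 1.
The integral becomes 3·∫ cos(u) du from 0 to 1, with antiderivative 3*sin(u).
Back in y: F(y) = 3*sin(sin(2*y)).
Then F(pi/4) - F(0) = (3*sin(1)) - (0) = 3*sin(1).

3*sin(1)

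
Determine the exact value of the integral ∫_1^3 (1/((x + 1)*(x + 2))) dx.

log(6/5)

Factor the denominator: x**2 + 3*x + 2 = (x + 2)(x + 1).
Partial fractions: 1/((x + 1)*(x + 2)) = -1/(x + 2) + 1/(x + 1).
An antiderivative is F(x) = log(x + 1) - log(x + 2).
Then F(3) - F(1) = (log(4/5)) - (log(2/3)) = log(6/5).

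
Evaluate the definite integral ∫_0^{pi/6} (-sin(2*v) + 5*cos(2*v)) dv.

An antiderivative is F(v) = 5*sin(2*v)/2 + cos(2*v)/2.
Then F(pi/6) - F(0) = (1/4 + 5*sqrt(3)/4) - (1/2) = -1/4 + 5*sqrt(3)/4.

-1/4 + 5*sqrt(3)/4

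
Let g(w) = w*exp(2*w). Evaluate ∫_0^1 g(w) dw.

Integrate by parts once (u = w, dv = exp(2*w) dw).
An antiderivative is F(w) = (2*w - 1)*exp(2*w)/4.
Then F(1) - F(0) = (exp(2)/4) - (-1/4) = 1/4 + exp(2)/4.

1/4 + exp(2)/4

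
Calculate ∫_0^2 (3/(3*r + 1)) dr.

An antiderivative is F(r) = log(3*r + 1).
Then F(2) - F(0) = (log(7)) - (0) = log(7).

log(7)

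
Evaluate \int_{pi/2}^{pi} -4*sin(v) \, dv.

-4

An antiderivative is F(v) = 4*cos(v).
Then F(pi) - F(pi/2) = (-4) - (0) = -4.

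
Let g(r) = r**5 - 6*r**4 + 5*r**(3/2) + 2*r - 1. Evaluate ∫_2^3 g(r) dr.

By the power rule, an antiderivative is F(r) = r**6/6 + 2*r**(5/2) - 6*r**5/5 + r**2 - r.
Then F(3) - F(2) = (-1641/10 + 18*sqrt(3)) - (-386/15 + 8*sqrt(2)) = -4151/30 - 8*sqrt(2) + 18*sqrt(3).

-4151/30 - 8*sqrt(2) + 18*sqrt(3)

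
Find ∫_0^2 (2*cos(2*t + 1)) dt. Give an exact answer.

Let u = 2*t + 1, so du = 2 dt. When t = 0, u = 1; when t = 2, u = 5.
The integral becomes ∫ cos(u) du from 1 to 5, with antiderivative sin(u).
Back in t: F(t) = sin(2*t + 1).
Then F(2) - F(0) = (sin(5)) - (sin(1)) = sin(5) - sin(1).

sin(5) - sin(1)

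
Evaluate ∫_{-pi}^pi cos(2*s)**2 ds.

pi

Use the identity cos^2(2*s) = (1 + cos(4*s))/2.
An antiderivative is F(s) = s/2 + sin(4*s)/8.
Then F(pi) - F(-pi) = (pi/2) - (-pi/2) = pi.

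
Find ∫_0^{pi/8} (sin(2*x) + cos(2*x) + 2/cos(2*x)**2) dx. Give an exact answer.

An antiderivative is F(x) = sin(2*x)/2 - cos(2*x)/2 + tan(2*x).
Then F(pi/8) - F(0) = (1) - (-1/2) = 3/2.

3/2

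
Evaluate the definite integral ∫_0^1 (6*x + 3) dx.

6

By the power rule, an antiderivative is F(x) = 3*x**2 + 3*x.
Then F(1) - F(0) = (6) - (0) = 6.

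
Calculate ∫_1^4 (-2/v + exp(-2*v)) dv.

An antiderivative is F(v) = -2*log(v) - exp(-2*v)/2.
Then F(4) - F(1) = (-4*log(2) - exp(-8)/2) - (-exp(-2)/2) = (-8*exp(8)*log(2) - 1 + exp(6))*exp(-8)/2.

(-8*exp(8)*log(2) - 1 + exp(6))*exp(-8)/2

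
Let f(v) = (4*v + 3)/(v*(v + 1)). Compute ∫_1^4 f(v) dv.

log(5) + 5*log(2)

Factor the denominator: v**2 + v = (v + 1)v.
Partial fractions: (4*v + 3)/(v*(v + 1)) = 1/(v + 1) + 3/v.
An antiderivative is F(v) = 3*log(v) + log(v + 1).
Then F(4) - F(1) = (log(5) + 6*log(2)) - (log(2)) = log(5) + 5*log(2).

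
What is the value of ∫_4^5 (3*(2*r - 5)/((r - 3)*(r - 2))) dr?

log(27)

Factor the denominator: r**2 - 5*r + 6 = (r - 2)(r - 3).
Partial fractions: 3*(2*r - 5)/((r - 3)*(r - 2)) = 3/(r - 2) + 3/(r - 3).
An antiderivative is F(r) = 3*log(r - 3) + 3*log(r - 2).
Then F(5) - F(4) = (3*log(2) + 3*log(3)) - (log(8)) = log(27).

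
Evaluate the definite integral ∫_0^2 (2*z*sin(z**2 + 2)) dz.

-cos(6) + cos(2)

Let u = z**2 + 2, so du = 2*z dz. When z = 0, u = 2; when z = 2, u = 6.
The integral becomes ∫ sin(u) du from 2 to 6, with antiderivative -cos(u).
Back in z: F(z) = -cos(z**2 + 2).
Then F(2) - F(0) = (-cos(6)) - (-cos(2)) = -cos(6) + cos(2).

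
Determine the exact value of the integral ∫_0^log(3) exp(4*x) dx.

Let u = exp(x), so du = exp(x) dx. When x = 0, u = 1; when x = log(3), u = 3.
The integral becomes ∫ u**3 du from 1 to 3, with antiderivative u**4/4.
Back in x: F(x) = exp(4*x)/4.
Then F(log(3)) - F(0) = (81/4) - (1/4) = 20.

20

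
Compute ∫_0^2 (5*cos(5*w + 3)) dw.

Let u = 5*w + 3, so du = 5 dw. When w = 0, u = 3; when w = 2, u = 13.
The integral becomes ∫ cos(u) du from 3 to 13, with antiderivative sin(u).
Back in w: F(w) = sin(5*w + 3).
Then F(2) - F(0) = (sin(13)) - (sin(3)) = -sin(3) + sin(13).

-sin(3) + sin(13)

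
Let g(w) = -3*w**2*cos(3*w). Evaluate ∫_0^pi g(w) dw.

Integrate by parts twice (u = w^2, dv = -3*cos(3*w) dw).
An antiderivative is F(w) = -w**2*sin(3*w) - 2*w*cos(3*w)/3 + 2*sin(3*w)/9.
Then F(pi) - F(0) = (2*pi/3) - (0) = 2*pi/3.

2*pi/3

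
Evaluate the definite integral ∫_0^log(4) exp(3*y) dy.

21

Let u = exp(y), so du = exp(y) dy. When y = 0, u = 1; when y = log(4), u = 4.
The integral becomes ∫ u**2 du from 1 to 4, with antiderivative u**3/3.
Back in y: F(y) = exp(3*y)/3.
Then F(log(4)) - F(0) = (64/3) - (1/3) = 21.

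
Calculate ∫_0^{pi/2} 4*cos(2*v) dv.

An antiderivative is F(v) = 2*sin(2*v).
Then F(pi/2) - F(0) = (0) - (0) = 0.

0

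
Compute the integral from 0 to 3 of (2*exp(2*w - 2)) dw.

-(1 - exp(6))*exp(-2)

Let u = 2*w - 2, so du = 2 dw. When w = 0, u = -2; when w = 3, u = 4.
The integral becomes ∫ exp(u) du from -2 to 4, with antiderivative exp(u).
Back in w: F(w) = exp(2*w - 2).
Then F(3) - F(0) = (exp(4)) - (exp(-2)) = -(1 - exp(6))*exp(-2).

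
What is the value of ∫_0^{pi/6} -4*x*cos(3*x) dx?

4/9 - 2*pi/9

Integrate by parts once (u = x, dv = -4*cos(3*x) dx).
An antiderivative is F(x) = -4*x*sin(3*x)/3 - 4*cos(3*x)/9.
Then F(pi/6) - F(0) = (-2*pi/9) - (-4/9) = 4/9 - 2*pi/9.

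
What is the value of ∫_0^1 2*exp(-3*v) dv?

An antiderivative is F(v) = -2*exp(-3*v)/3.
Then F(1) - F(0) = (-2*exp(-3)/3) - (-2/3) = 2/3 - 2*exp(-3)/3.

2/3 - 2*exp(-3)/3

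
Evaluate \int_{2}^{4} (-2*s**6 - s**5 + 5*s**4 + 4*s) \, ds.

-30104/7

By the power rule, an antiderivative is F(s) = -2*s**7/7 - s**6/6 + s**5 + 2*s**2.
Then F(4) - F(2) = (-90464/21) - (-152/21) = -30104/7.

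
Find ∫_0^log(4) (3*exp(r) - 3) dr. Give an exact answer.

An antiderivative is F(r) = -3*r + 3*exp(r).
Then F(log(4)) - F(0) = (12 - 6*log(2)) - (3) = 9 - log(64).

9 - log(64)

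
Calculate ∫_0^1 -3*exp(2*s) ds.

An antiderivative is F(s) = -3*exp(2*s)/2.
Then F(1) - F(0) = (-3*exp(2)/2) - (-3/2) = 3/2 - 3*exp(2)/2.

3/2 - 3*exp(2)/2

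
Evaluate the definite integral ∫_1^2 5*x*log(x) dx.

Integrate by parts once (u = ln x, dv = 5*x dx).
An antiderivative is F(x) = 5*x**2*(2*log(x) - 1)/4.
Then F(2) - F(1) = (-5 + 10*log(2)) - (-5/4) = -15/4 + 10*log(2).

-15/4 + 10*log(2)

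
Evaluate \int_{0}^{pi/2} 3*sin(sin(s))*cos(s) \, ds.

3 - 3*cos(1)

Let u = sin(s), so du = cos(s) ds. When s = 0, u = 0; when s = pi/2, u = 1.
The integral becomes 3·∫ sin(u) du from 0 to 1, with antiderivative -3*cos(u).
Back in s: F(s) = -3*cos(sin(s)).
Then F(pi/2) - F(0) = (-3*cos(1)) - (-3) = 3 - 3*cos(1).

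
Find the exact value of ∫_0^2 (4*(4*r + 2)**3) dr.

2496

Let u = 4*r + 2, so du = 4 dr. When r = 0, u = 2; when r = 2, u = 10.
The integral becomes ∫ u**3 du from 2 to 10, with antiderivative u**4/4.
Back in r: F(r) = (4*r + 2)**4/4.
Then F(2) - F(0) = (2500) - (4) = 2496.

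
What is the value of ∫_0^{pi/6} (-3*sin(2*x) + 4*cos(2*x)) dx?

An antiderivative is F(x) = 2*sin(2*x) + 3*cos(2*x)/2.
Then F(pi/6) - F(0) = (3/4 + sqrt(3)) - (3/2) = -3/4 + sqrt(3).

-3/4 + sqrt(3)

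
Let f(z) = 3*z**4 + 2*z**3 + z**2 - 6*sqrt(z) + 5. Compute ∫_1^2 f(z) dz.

1123/30 - 8*sqrt(2)

By the power rule, an antiderivative is F(z) = 3*z**5/5 + z**4/2 - 4*z**(3/2) + z**3/3 + 5*z.
Then F(2) - F(1) = (598/15 - 8*sqrt(2)) - (73/30) = 1123/30 - 8*sqrt(2).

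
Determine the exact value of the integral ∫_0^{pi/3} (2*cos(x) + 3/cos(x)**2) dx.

4*sqrt(3)

An antiderivative is F(x) = 2*sin(x) + 3*tan(x).
Then F(pi/3) - F(0) = (4*sqrt(3)) - (0) = 4*sqrt(3).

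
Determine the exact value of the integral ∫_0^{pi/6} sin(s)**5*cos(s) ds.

Let u = sin(s), so du = cos(s) ds. When s = 0, u = 0; when s = pi/6, u = 1/2.
The integral becomes ∫ u**5 du from 0 to 1/2, with antiderivative u**6/6.
Back in s: F(s) = sin(s)**6/6.
Then F(pi/6) - F(0) = (1/384) - (0) = 1/384.

1/384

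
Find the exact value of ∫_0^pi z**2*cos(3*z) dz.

-2*pi/9

Integrate by parts twice (u = z^2, dv = cos(3*z) dz).
An antiderivative is F(z) = z**2*sin(3*z)/3 + 2*z*cos(3*z)/9 - 2*sin(3*z)/27.
Then F(pi) - F(0) = (-2*pi/9) - (0) = -2*pi/9.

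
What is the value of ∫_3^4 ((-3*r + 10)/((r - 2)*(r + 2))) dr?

Factor the denominator: r**2 - 4 = (r + 2)(r - 2).
Partial fractions: (-3*r + 10)/((r - 2)*(r + 2)) = -4/(r + 2) + 1/(r - 2).
An antiderivative is F(r) = log(r - 2) - 4*log(r + 2).
Then F(4) - F(3) = (-4*log(3) - 3*log(2)) - (-4*log(5)) = -4*log(3) - 3*log(2) + 4*log(5).

-4*log(3) - 3*log(2) + 4*log(5)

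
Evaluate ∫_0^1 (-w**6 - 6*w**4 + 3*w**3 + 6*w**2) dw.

197/140

By the power rule, an antiderivative is F(w) = -w**7/7 - 6*w**5/5 + 3*w**4/4 + 2*w**3.
Then F(1) - F(0) = (197/140) - (0) = 197/140.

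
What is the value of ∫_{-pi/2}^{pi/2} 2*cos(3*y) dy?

An antiderivative is F(y) = 2*sin(3*y)/3.
Then F(pi/2) - F(-pi/2) = (-2/3) - (2/3) = -4/3.

-4/3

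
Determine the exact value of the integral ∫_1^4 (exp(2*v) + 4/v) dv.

-exp(2)/2 + 8*log(2) + exp(8)/2

An antiderivative is F(v) = exp(2*v)/2 + 4*log(v).
Then F(4) - F(1) = (8*log(2) + exp(8)/2) - (exp(2)/2) = -exp(2)/2 + 8*log(2) + exp(8)/2.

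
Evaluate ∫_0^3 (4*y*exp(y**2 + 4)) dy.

Let u = y**2 + 4, so du = 2*y dy. When y = 0, u = 4; when y = 3, u = 13.
The integral becomes 2·∫ exp(u) du from 4 to 13, with antiderivative 2*exp(u).
Back in y: F(y) = 2*exp(y**2 + 4).
Then F(3) - F(0) = (2*exp(13)) - (2*exp(4)) = -2*(1 - exp(9))*exp(4).

-2*(1 - exp(9))*exp(4)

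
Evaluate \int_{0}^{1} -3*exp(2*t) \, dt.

3/2 - 3*exp(2)/2

An antiderivative is F(t) = -3*exp(2*t)/2.
Then F(1) - F(0) = (-3*exp(2)/2) - (-3/2) = 3/2 - 3*exp(2)/2.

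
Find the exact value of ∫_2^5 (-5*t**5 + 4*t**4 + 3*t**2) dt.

By the power rule, an antiderivative is F(t) = -5*t**6/6 + 4*t**5/5 + t**3.
Then F(5) - F(2) = (-62375/6) - (-296/15) = -103761/10.

-103761/10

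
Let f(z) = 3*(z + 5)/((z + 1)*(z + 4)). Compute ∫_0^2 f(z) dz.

Factor the denominator: z**2 + 5*z + 4 = (z + 4)(z + 1).
Partial fractions: 3*(z + 5)/((z + 1)*(z + 4)) = -1/(z + 4) + 4/(z + 1).
An antiderivative is F(z) = 4*log(z + 1) - log(z + 4).
Then F(2) - F(0) = (log(27/2)) - (-log(4)) = log(54).

log(54)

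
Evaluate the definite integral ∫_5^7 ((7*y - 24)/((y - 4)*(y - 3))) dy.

Factor the denominator: y**2 - 7*y + 12 = (y - 3)(y - 4).
Partial fractions: (7*y - 24)/((y - 4)*(y - 3)) = 3/(y - 3) + 4/(y - 4).
An antiderivative is F(y) = 4*log(y - 4) + 3*log(y - 3).
Then F(7) - F(5) = (6*log(2) + 4*log(3)) - (log(8)) = 3*log(2) + 4*log(3).

3*log(2) + 4*log(3)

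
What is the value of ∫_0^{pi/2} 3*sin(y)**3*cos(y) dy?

3/4

Let u = sin(y), so du = cos(y) dy. When y = 0, u = 0; when y = pi/2, u = 1.
The integral becomes 3·∫ u**3 du from 0 to 1, with antiderivative 3*u**4/4.
Back in y: F(y) = 3*sin(y)**4/4.
Then F(pi/2) - F(0) = (3/4) - (0) = 3/4.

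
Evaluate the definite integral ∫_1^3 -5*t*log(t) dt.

10 - 45*log(3)/2

Integrate by parts once (u = ln t, dv = -5*t dt).
An antiderivative is F(t) = -5*t**2*(2*log(t) - 1)/4.
Then F(3) - F(1) = (45/4 - 45*log(3)/2) - (5/4) = 10 - 45*log(3)/2.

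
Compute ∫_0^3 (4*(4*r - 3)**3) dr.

Let u = 4*r - 3, so du = 4 dr. When r = 0, u = -3; when r = 3, u = 9.
The integral becomes ∫ u**3 du from -3 to 9, with antiderivative u**4/4.
Back in r: F(r) = (4*r - 3)**4/4.
Then F(3) - F(0) = (6561/4) - (81/4) = 1620.

1620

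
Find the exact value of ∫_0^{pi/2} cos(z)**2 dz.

Use the identity cos^2(z) = (1 + cos(2*z))/2.
An antiderivative is F(z) = z/2 + sin(2*z)/4.
Then F(pi/2) - F(0) = (pi/4) - (0) = pi/4.

pi/4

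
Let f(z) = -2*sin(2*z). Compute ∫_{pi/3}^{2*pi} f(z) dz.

3/2

An antiderivative is F(z) = cos(2*z).
Then F(2*pi) - F(pi/3) = (1) - (-1/2) = 3/2.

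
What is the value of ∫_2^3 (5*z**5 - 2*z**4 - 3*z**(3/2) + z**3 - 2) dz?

-54*sqrt(3)/5 + 24*sqrt(2)/5 + 29041/60

By the power rule, an antiderivative is F(z) = 5*z**6/6 - 6*z**(5/2)/5 - 2*z**5/5 + z**4/4 - 2*z.
Then F(3) - F(2) = (10491/20 - 54*sqrt(3)/5) - (608/15 - 24*sqrt(2)/5) = -54*sqrt(3)/5 + 24*sqrt(2)/5 + 29041/60.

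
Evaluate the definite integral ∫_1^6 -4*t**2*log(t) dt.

Integrate by parts once (u = ln t, dv = -4*t**2 dt).
An antiderivative is F(t) = -4*t**3*(3*log(t) - 1)/9.
Then F(6) - F(1) = (-288*log(3) - 288*log(2) + 96) - (4/9) = -288*log(3) - 288*log(2) + 860/9.

-288*log(3) - 288*log(2) + 860/9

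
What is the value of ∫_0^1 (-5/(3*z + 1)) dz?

-10*log(2)/3

An antiderivative is F(z) = -5*log(3*z + 1)/3.
Then F(1) - F(0) = (-10*log(2)/3) - (0) = -10*log(2)/3.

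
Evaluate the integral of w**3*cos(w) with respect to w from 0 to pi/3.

Integrate by parts 3 times (u = w^3, dv = cos(w) dw).
An antiderivative is F(w) = w**3*sin(w) + 3*w**2*cos(w) - 6*w*sin(w) - 6*cos(w).
Then F(pi/3) - F(0) = (-sqrt(3)*pi - 3 + sqrt(3)*pi**3/54 + pi**2/6) - (-6) = -sqrt(3)*pi + sqrt(3)*pi**3/54 + pi**2/6 + 3.

-sqrt(3)*pi + sqrt(3)*pi**3/54 + pi**2/6 + 3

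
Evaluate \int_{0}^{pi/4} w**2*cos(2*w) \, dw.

-1/4 + pi**2/32

Integrate by parts twice (u = w^2, dv = cos(2*w) dw).
An antiderivative is F(w) = w**2*sin(2*w)/2 + w*cos(2*w)/2 - sin(2*w)/4.
Then F(pi/4) - F(0) = (-1/4 + pi**2/32) - (0) = -1/4 + pi**2/32.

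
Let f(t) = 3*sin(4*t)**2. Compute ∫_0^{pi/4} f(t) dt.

3*pi/8

Use the identity sin^2(4*t) = (1 - cos(8*t))/2.
An antiderivative is F(t) = 3*t/2 - 3*sin(8*t)/16.
Then F(pi/4) - F(0) = (3*pi/8) - (0) = 3*pi/8.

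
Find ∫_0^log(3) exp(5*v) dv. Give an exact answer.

242/5

Let u = exp(v), so du = exp(v) dv. When v = 0, u = 1; when v = log(3), u = 3.
The integral becomes ∫ u**4 du from 1 to 3, with antiderivative u**5/5.
Back in v: F(v) = exp(5*v)/5.
Then F(log(3)) - F(0) = (243/5) - (1/5) = 242/5.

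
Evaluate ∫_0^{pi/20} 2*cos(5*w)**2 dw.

Use the identity cos^2(5*w) = (1 + cos(10*w))/2.
An antiderivative is F(w) = w + sin(10*w)/10.
Then F(pi/20) - F(0) = (1/10 + pi/20) - (0) = 1/10 + pi/20.

1/10 + pi/20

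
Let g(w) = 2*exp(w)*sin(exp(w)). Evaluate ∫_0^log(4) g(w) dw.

2*cos(1) - 2*cos(4)

Let u = exp(w), so du = exp(w) dw. When w = 0, u = 1; when w = log(4), u = 4.
The integral becomes 2·∫ sin(u) du from 1 to 4, with antiderivative -2*cos(u).
Back in w: F(w) = -2*cos(exp(w)).
Then F(log(4)) - F(0) = (-2*cos(4)) - (-2*cos(1)) = 2*cos(1) - 2*cos(4).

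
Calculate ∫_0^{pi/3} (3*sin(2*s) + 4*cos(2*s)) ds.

An antiderivative is F(s) = 2*sin(2*s) - 3*cos(2*s)/2.
Then F(pi/3) - F(0) = (3/4 + sqrt(3)) - (-3/2) = sqrt(3) + 9/4.

sqrt(3) + 9/4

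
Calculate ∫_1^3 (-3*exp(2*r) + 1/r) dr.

An antiderivative is F(r) = -3*exp(2*r)/2 + log(r).
Then F(3) - F(1) = (-3*exp(6)/2 + log(3)) - (-3*exp(2)/2) = -3*exp(6)/2 + log(3) + 3*exp(2)/2.

-3*exp(6)/2 + log(3) + 3*exp(2)/2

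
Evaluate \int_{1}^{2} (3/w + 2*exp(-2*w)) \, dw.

-exp(-4) + exp(-2) + 3*log(2)

An antiderivative is F(w) = 3*log(w) - exp(-2*w).
Then F(2) - F(1) = (-exp(-4) + 3*log(2)) - (-exp(-2)) = -exp(-4) + exp(-2) + 3*log(2).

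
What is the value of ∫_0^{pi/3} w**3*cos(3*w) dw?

Integrate by parts 3 times (u = w^3, dv = cos(3*w) dw).
An antiderivative is F(w) = w**3*sin(3*w)/3 + w**2*cos(3*w)/3 - 2*w*sin(3*w)/9 - 2*cos(3*w)/27.
Then F(pi/3) - F(0) = (2/27 - pi**2/27) - (-2/27) = 4/27 - pi**2/27.

4/27 - pi**2/27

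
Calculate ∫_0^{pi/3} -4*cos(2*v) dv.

An antiderivative is F(v) = -2*sin(2*v).
Then F(pi/3) - F(0) = (-sqrt(3)) - (0) = -sqrt(3).

-sqrt(3)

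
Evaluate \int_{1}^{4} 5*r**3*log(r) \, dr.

Integrate by parts once (u = ln r, dv = 5*r**3 dr).
An antiderivative is F(r) = 5*r**4*(4*log(r) - 1)/16.
Then F(4) - F(1) = (-80 + 640*log(2)) - (-5/16) = -1275/16 + 640*log(2).

-1275/16 + 640*log(2)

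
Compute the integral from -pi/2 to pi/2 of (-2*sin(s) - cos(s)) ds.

-2

An antiderivative is F(s) = -sin(s) + 2*cos(s).
Then F(pi/2) - F(-pi/2) = (-1) - (1) = -2.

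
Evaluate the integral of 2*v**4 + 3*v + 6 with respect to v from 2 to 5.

12867/10

By the power rule, an antiderivative is F(v) = 2*v**5/5 + 3*v**2/2 + 6*v.
Then F(5) - F(2) = (2635/2) - (154/5) = 12867/10.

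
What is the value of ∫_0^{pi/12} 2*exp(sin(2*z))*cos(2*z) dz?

-1 + exp(1/2)

Let u = sin(2*z), so du = 2*cos(2*z) dz. When z = 0, u = 0; when z = pi/12, u = 1/2.
The integral becomes ∫ exp(u) du from 0 to 1/2, with antiderivative exp(u).
Back in z: F(z) = exp(sin(2*z)).
Then F(pi/12) - F(0) = (exp(1/2)) - (1) = -1 + exp(1/2).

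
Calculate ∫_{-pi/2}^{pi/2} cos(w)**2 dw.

Use the identity cos^2(w) = (1 + cos(2*w))/2.
An antiderivative is F(w) = w/2 + sin(2*w)/4.
Then F(pi/2) - F(-pi/2) = (pi/4) - (-pi/4) = pi/2.

pi/2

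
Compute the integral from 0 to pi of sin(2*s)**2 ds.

pi/2

Use the identity sin^2(2*s) = (1 - cos(4*s))/2.
An antiderivative is F(s) = s/2 - sin(4*s)/8.
Then F(pi) - F(0) = (pi/2) - (0) = pi/2.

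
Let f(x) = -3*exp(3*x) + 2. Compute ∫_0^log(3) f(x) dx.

An antiderivative is F(x) = -exp(3*x) + 2*x.
Then F(log(3)) - F(0) = (-27 + log(9)) - (-1) = -26 + 2*log(3).

-26 + 2*log(3)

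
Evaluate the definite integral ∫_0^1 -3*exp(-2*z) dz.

An antiderivative is F(z) = 3*exp(-2*z)/2.
Then F(1) - F(0) = (3*exp(-2)/2) - (3/2) = -3/2 + 3*exp(-2)/2.

-3/2 + 3*exp(-2)/2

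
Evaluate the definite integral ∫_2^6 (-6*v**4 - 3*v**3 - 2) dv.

-51304/5

By the power rule, an antiderivative is F(v) = -6*v**5/5 - 3*v**4/4 - 2*v.
Then F(6) - F(2) = (-51576/5) - (-272/5) = -51304/5.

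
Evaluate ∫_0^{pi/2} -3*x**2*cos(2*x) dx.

Integrate by parts twice (u = x^2, dv = -3*cos(2*x) dx).
An antiderivative is F(x) = -3*x**2*sin(2*x)/2 - 3*x*cos(2*x)/2 + 3*sin(2*x)/4.
Then F(pi/2) - F(0) = (3*pi/4) - (0) = 3*pi/4.

3*pi/4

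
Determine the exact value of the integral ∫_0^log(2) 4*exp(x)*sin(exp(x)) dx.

Let u = exp(x), so du = exp(x) dx. When x = 0, u = 1; when x = log(2), u = 2.
The integral becomes 4·∫ sin(u) du from 1 to 2, with antiderivative -4*cos(u).
Back in x: F(x) = -4*cos(exp(x)).
Then F(log(2)) - F(0) = (-4*cos(2)) - (-4*cos(1)) = -4*cos(2) + 4*cos(1).

-4*cos(2) + 4*cos(1)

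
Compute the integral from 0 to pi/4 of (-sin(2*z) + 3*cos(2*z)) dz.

1

An antiderivative is F(z) = 3*sin(2*z)/2 + cos(2*z)/2.
Then F(pi/4) - F(0) = (3/2) - (1/2) = 1.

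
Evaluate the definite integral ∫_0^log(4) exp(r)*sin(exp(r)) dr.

cos(1) - cos(4)

Let u = exp(r), so du = exp(r) dr. When r = 0, u = 1; when r = log(4), u = 4.
The integral becomes ∫ sin(u) du from 1 to 4, with antiderivative -cos(u).
Back in r: F(r) = -cos(exp(r)).
Then F(log(4)) - F(0) = (-cos(4)) - (-cos(1)) = cos(1) - cos(4).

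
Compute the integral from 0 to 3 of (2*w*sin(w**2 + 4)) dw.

-cos(13) + cos(4)

Let u = w**2 + 4, so du = 2*w dw. When w = 0, u = 4; when w = 3, u = 13.
The integral becomes ∫ sin(u) du from 4 to 13, with antiderivative -cos(u).
Back in w: F(w) = -cos(w**2 + 4).
Then F(3) - F(0) = (-cos(13)) - (-cos(4)) = -cos(13) + cos(4).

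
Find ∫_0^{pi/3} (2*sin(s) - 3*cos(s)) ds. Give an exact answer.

1 - 3*sqrt(3)/2

An antiderivative is F(s) = -3*sin(s) - 2*cos(s).
Then F(pi/3) - F(0) = (-3*sqrt(3)/2 - 1) - (-2) = 1 - 3*sqrt(3)/2.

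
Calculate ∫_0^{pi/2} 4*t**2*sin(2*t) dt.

Integrate by parts twice (u = t^2, dv = 4*sin(2*t) dt).
An antiderivative is F(t) = -2*t**2*cos(2*t) + 2*t*sin(2*t) + cos(2*t).
Then F(pi/2) - F(0) = (-1 + pi**2/2) - (1) = -2 + pi**2/2.

-2 + pi**2/2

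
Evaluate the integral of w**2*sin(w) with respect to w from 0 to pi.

Integrate by parts twice (u = w^2, dv = sin(w) dw).
An antiderivative is F(w) = -w**2*cos(w) + 2*w*sin(w) + 2*cos(w).
Then F(pi) - F(0) = (-2 + pi**2) - (2) = -4 + pi**2.

-4 + pi**2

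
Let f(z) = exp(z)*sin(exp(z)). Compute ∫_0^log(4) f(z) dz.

Let u = exp(z), so du = exp(z) dz. When z = 0, u = 1; when z = log(4), u = 4.
The integral becomes ∫ sin(u) du from 1 to 4, with antiderivative -cos(u).
Back in z: F(z) = -cos(exp(z)).
Then F(log(4)) - F(0) = (-cos(4)) - (-cos(1)) = cos(1) - cos(4).

cos(1) - cos(4)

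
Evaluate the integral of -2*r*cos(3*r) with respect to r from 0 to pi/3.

4/9

Integrate by parts once (u = r, dv = -2*cos(3*r) dr).
An antiderivative is F(r) = -2*r*sin(3*r)/3 - 2*cos(3*r)/9.
Then F(pi/3) - F(0) = (2/9) - (-2/9) = 4/9.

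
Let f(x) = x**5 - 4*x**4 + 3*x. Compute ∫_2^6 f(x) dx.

24272/15

By the power rule, an antiderivative is F(x) = x**6/6 - 4*x**5/5 + 3*x**2/2.
Then F(6) - F(2) = (8046/5) - (-134/15) = 24272/15.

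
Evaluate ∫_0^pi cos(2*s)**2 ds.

pi/2

Use the identity cos^2(2*s) = (1 + cos(4*s))/2.
An antiderivative is F(s) = s/2 + sin(4*s)/8.
Then F(pi) - F(0) = (pi/2) - (0) = pi/2.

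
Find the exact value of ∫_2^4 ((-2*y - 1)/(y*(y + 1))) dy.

log(3/10)

Factor the denominator: y**2 + y = (y + 1)y.
Partial fractions: (-2*y - 1)/(y*(y + 1)) = -1/(y + 1) - 1/y.
An antiderivative is F(y) = -log(y) - log(y + 1).
Then F(4) - F(2) = (-log(20)) - (-log(6)) = log(3/10).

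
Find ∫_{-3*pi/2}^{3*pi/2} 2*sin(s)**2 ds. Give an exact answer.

3*pi

Use the identity sin^2(s) = (1 - cos(2*s))/2.
An antiderivative is F(s) = s - sin(2*s)/2.
Then F(3*pi/2) - F(-3*pi/2) = (3*pi/2) - (-3*pi/2) = 3*pi.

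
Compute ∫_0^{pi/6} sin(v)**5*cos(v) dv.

1/384

Let u = sin(v), so du = cos(v) dv. When v = 0, u = 0; when v = pi/6, u = 1/2.
The integral becomes ∫ u**5 du from 0 to 1/2, with antiderivative u**6/6.
Back in v: F(v) = sin(v)**6/6.
Then F(pi/6) - F(0) = (1/384) - (0) = 1/384.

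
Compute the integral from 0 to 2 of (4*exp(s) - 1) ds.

An antiderivative is F(s) = -s + 4*exp(s).
Then F(2) - F(0) = (-2 + 4*exp(2)) - (4) = -6 + 4*exp(2).

-6 + 4*exp(2)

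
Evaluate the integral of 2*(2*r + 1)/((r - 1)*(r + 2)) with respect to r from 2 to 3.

Factor the denominator: r**2 + r - 2 = (r + 2)(r - 1).
Partial fractions: 2*(2*r + 1)/((r - 1)*(r + 2)) = 2/(r + 2) + 2/(r - 1).
An antiderivative is F(r) = 2*log(r - 1) + 2*log(r + 2).
Then F(3) - F(2) = (log(100)) - (log(16)) = log(25/4).

log(25/4)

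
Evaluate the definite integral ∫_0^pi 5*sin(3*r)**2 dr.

5*pi/2

Use the identity sin^2(3*r) = (1 - cos(6*r))/2.
An antiderivative is F(r) = 5*r/2 - 5*sin(6*r)/12.
Then F(pi) - F(0) = (5*pi/2) - (0) = 5*pi/2.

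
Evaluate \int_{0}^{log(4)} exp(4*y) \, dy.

255/4

Let u = exp(y), so du = exp(y) dy. When y = 0, u = 1; when y = log(4), u = 4.
The integral becomes ∫ u**3 du from 1 to 4, with antiderivative u**4/4.
Back in y: F(y) = exp(4*y)/4.
Then F(log(4)) - F(0) = (64) - (1/4) = 255/4.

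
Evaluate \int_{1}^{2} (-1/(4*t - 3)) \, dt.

-log(5)/4

An antiderivative is F(t) = -log(4*t - 3)/4.
Then F(2) - F(1) = (-log(5)/4) - (0) = -log(5)/4.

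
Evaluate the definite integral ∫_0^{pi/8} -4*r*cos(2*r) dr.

Integrate by parts once (u = r, dv = -4*cos(2*r) dr).
An antiderivative is F(r) = -2*r*sin(2*r) - cos(2*r).
Then F(pi/8) - F(0) = (sqrt(2)*(-4 - pi)/8) - (-1) = -sqrt(2)/2 - sqrt(2)*pi/8 + 1.

-sqrt(2)/2 - sqrt(2)*pi/8 + 1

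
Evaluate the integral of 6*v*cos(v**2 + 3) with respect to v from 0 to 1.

Let u = v**2 + 3, so du = 2*v dv. When v = 0, u = 3; when v = 1, u = 4.
The integral becomes 3·∫ cos(u) du from 3 to 4, with antiderivative 3*sin(u).
Back in v: F(v) = 3*sin(v**2 + 3).
Then F(1) - F(0) = (3*sin(4)) - (3*sin(3)) = 3*sin(4) - 3*sin(3).

3*sin(4) - 3*sin(3)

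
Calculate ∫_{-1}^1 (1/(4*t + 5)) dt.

An antiderivative is F(t) = log(4*t + 5)/4.
Then F(1) - F(-1) = (log(3)/2) - (0) = log(3)/2.

log(3)/2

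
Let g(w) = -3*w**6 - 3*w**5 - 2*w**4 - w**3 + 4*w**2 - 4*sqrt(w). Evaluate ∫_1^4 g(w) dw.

-3980089/420

By the power rule, an antiderivative is F(w) = -3*w**7/7 - w**6/2 - 2*w**5/5 - w**4/4 - 8*w**(3/2)/3 + 4*w**3/3.
Then F(4) - F(1) = (-331776/35) - (-1223/420) = -3980089/420.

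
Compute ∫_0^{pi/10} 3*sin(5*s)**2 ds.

Use the identity sin^2(5*s) = (1 - cos(10*s))/2.
An antiderivative is F(s) = 3*s/2 - 3*sin(10*s)/20.
Then F(pi/10) - F(0) = (3*pi/20) - (0) = 3*pi/20.

3*pi/20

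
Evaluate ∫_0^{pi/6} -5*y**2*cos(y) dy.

-5*sqrt(3)*pi/6 - 5*pi**2/72 + 5

Integrate by parts twice (u = y^2, dv = -5*cos(y) dy).
An antiderivative is F(y) = -5*y**2*sin(y) - 10*y*cos(y) + 10*sin(y).
Then F(pi/6) - F(0) = (-5*sqrt(3)*pi/6 - 5*pi**2/72 + 5) - (0) = -5*sqrt(3)*pi/6 - 5*pi**2/72 + 5.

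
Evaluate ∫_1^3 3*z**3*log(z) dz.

Integrate by parts once (u = ln z, dv = 3*z**3 dz).
An antiderivative is F(z) = 3*z**4*(4*log(z) - 1)/16.
Then F(3) - F(1) = (-243/16 + 243*log(3)/4) - (-3/16) = -15 + 243*log(3)/4.

-15 + 243*log(3)/4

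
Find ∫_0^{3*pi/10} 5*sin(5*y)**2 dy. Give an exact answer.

3*pi/4

Use the identity sin^2(5*y) = (1 - cos(10*y))/2.
An antiderivative is F(y) = 5*y/2 - sin(10*y)/4.
Then F(3*pi/10) - F(0) = (3*pi/4) - (0) = 3*pi/4.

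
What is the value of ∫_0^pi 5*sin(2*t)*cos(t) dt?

20/3

Use the identity sin(2*t)cos(t) = [sin(3*t) + sin(t)]/2.
An antiderivative is F(t) = -5*cos(t)/2 - 5*cos(3*t)/6.
Then F(pi) - F(0) = (10/3) - (-10/3) = 20/3.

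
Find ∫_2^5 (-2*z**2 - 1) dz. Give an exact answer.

By the power rule, an antiderivative is F(z) = -2*z**3/3 - z.
Then F(5) - F(2) = (-265/3) - (-22/3) = -81.

-81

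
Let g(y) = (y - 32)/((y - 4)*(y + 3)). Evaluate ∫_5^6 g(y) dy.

Factor the denominator: y**2 - y - 12 = (y + 3)(y - 4).
Partial fractions: (y - 32)/((y - 4)*(y + 3)) = 5/(y + 3) - 4/(y - 4).
An antiderivative is F(y) = -4*log(y - 4) + 5*log(y + 3).
Then F(6) - F(5) = (-4*log(2) + 10*log(3)) - (15*log(2)) = -19*log(2) + 10*log(3).

-19*log(2) + 10*log(3)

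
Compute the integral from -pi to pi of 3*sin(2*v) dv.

An antiderivative is F(v) = -3*cos(2*v)/2.
Then F(pi) - F(-pi) = (-3/2) - (-3/2) = 0.

0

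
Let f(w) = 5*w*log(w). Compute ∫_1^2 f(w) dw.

-15/4 + 10*log(2)

Integrate by parts once (u = ln w, dv = 5*w dw).
An antiderivative is F(w) = 5*w**2*(2*log(w) - 1)/4.
Then F(2) - F(1) = (-5 + 10*log(2)) - (-5/4) = -15/4 + 10*log(2).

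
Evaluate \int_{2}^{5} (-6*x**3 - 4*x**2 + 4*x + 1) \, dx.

By the power rule, an antiderivative is F(x) = -3*x**4/2 - 4*x**3/3 + 2*x**2 + x.
Then F(5) - F(2) = (-6295/6) - (-74/3) = -2049/2.

-2049/2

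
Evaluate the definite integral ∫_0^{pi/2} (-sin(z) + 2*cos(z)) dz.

1

An antiderivative is F(z) = 2*sin(z) + cos(z).
Then F(pi/2) - F(0) = (2) - (1) = 1.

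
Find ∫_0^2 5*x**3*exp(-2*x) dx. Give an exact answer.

15/8 - 355*exp(-4)/8

Integrate by parts 3 times (u = x^3, dv = 5*exp(-2*x) dx).
An antiderivative is F(x) = (-20*x**3 - 30*x**2 - 30*x - 15)*exp(-2*x)/8.
Then F(2) - F(0) = (-355*exp(-4)/8) - (-15/8) = 15/8 - 355*exp(-4)/8.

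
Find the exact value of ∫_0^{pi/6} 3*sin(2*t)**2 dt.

-3*sqrt(3)/16 + pi/4

Use the identity sin^2(2*t) = (1 - cos(4*t))/2.
An antiderivative is F(t) = 3*t/2 - 3*sin(4*t)/8.
Then F(pi/6) - F(0) = (-3*sqrt(3)/16 + pi/4) - (0) = -3*sqrt(3)/16 + pi/4.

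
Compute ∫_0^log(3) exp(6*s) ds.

Let u = exp(s), so du = exp(s) ds. When s = 0, u = 1; when s = log(3), u = 3.
The integral becomes ∫ u**5 du from 1 to 3, with antiderivative u**6/6.
Back in s: F(s) = exp(6*s)/6.
Then F(log(3)) - F(0) = (243/2) - (1/6) = 364/3.

364/3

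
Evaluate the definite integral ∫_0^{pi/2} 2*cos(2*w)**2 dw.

pi/2

Use the identity cos^2(2*w) = (1 + cos(4*w))/2.
An antiderivative is F(w) = w + sin(4*w)/4.
Then F(pi/2) - F(0) = (pi/2) - (0) = pi/2.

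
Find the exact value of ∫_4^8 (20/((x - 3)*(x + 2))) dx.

Factor the denominator: x**2 - x - 6 = (x + 2)(x - 3).
Partial fractions: 20/((x - 3)*(x + 2)) = -4/(x + 2) + 4/(x - 3).
An antiderivative is F(x) = 4*log(x - 3) - 4*log(x + 2).
Then F(8) - F(4) = (-log(16)) - (-4*log(3) - 4*log(2)) = log(81).

log(81)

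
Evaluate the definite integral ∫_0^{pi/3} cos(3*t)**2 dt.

Use the identity cos^2(3*t) = (1 + cos(6*t))/2.
An antiderivative is F(t) = t/2 + sin(6*t)/12.
Then F(pi/3) - F(0) = (pi/6) - (0) = pi/6.

pi/6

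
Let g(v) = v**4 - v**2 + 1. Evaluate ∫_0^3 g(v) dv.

By the power rule, an antiderivative is F(v) = v**5/5 - v**3/3 + v.
Then F(3) - F(0) = (213/5) - (0) = 213/5.

213/5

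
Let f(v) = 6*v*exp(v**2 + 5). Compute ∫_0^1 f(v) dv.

-3*(1 - exp(1))*exp(5)

Let u = v**2 + 5, so du = 2*v dv. When v = 0, u = 5; when v = 1, u = 6.
The integral becomes 3·∫ exp(u) du from 5 to 6, with antiderivative 3*exp(u).
Back in v: F(v) = 3*exp(v**2 + 5).
Then F(1) - F(0) = (3*exp(6)) - (3*exp(5)) = -3*(1 - exp(1))*exp(5).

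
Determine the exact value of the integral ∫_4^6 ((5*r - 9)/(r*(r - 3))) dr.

-3*log(2) + 5*log(3)

Factor the denominator: r**2 - 3*r = r(r - 3).
Partial fractions: (5*r - 9)/(r*(r - 3)) = 3/r + 2/(r - 3).
An antiderivative is F(r) = 3*log(r) + 2*log(r - 3).
Then F(6) - F(4) = (3*log(2) + 5*log(3)) - (log(64)) = -3*log(2) + 5*log(3).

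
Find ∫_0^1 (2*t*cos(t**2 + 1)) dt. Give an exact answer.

-sin(1) + sin(2)

Let u = t**2 + 1, so du = 2*t dt. When t = 0, u = 1; when t = 1, u = 2.
The integral becomes ∫ cos(u) du from 1 to 2, with antiderivative sin(u).
Back in t: F(t) = sin(t**2 + 1).
Then F(1) - F(0) = (sin(2)) - (sin(1)) = -sin(1) + sin(2).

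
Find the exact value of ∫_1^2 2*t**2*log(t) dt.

-14/9 + 16*log(2)/3

Integrate by parts once (u = ln t, dv = 2*t**2 dt).
An antiderivative is F(t) = 2*t**3*(3*log(t) - 1)/9.
Then F(2) - F(1) = (-16/9 + 16*log(2)/3) - (-2/9) = -14/9 + 16*log(2)/3.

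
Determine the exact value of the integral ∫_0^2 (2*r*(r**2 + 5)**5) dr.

Let u = r**2 + 5, so du = 2*r dr. When r = 0, u = 5; when r = 2, u = 9.
The integral becomes ∫ u**5 du from 5 to 9, with antiderivative u**6/6.
Back in r: F(r) = (r**2 + 5)**6/6.
Then F(2) - F(0) = (177147/2) - (15625/6) = 257908/3.

257908/3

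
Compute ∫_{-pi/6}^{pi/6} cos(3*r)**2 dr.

pi/6

Use the identity cos^2(3*r) = (1 + cos(6*r))/2.
An antiderivative is F(r) = r/2 + sin(6*r)/12.
Then F(pi/6) - F(-pi/6) = (pi/12) - (-pi/12) = pi/6.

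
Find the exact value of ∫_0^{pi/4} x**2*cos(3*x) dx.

Integrate by parts twice (u = x^2, dv = cos(3*x) dx).
An antiderivative is F(x) = x**2*sin(3*x)/3 + 2*x*cos(3*x)/9 - 2*sin(3*x)/27.
Then F(pi/4) - F(0) = (sqrt(2)*(-24*pi - 32 + 9*pi**2)/864) - (0) = sqrt(2)*(-24*pi - 32 + 9*pi**2)/864.

sqrt(2)*(-24*pi - 32 + 9*pi**2)/864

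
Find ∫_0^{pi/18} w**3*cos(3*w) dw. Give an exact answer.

-sqrt(3)/27 - pi/162 + pi**3/34992 + sqrt(3)*pi**2/1944 + 2/27

Integrate by parts 3 times (u = w^3, dv = cos(3*w) dw).
An antiderivative is F(w) = w**3*sin(3*w)/3 + w**2*cos(3*w)/3 - 2*w*sin(3*w)/9 - 2*cos(3*w)/27.
Then F(pi/18) - F(0) = (-sqrt(3)/27 - pi/162 + pi**3/34992 + sqrt(3)*pi**2/1944) - (-2/27) = -sqrt(3)/27 - pi/162 + pi**3/34992 + sqrt(3)*pi**2/1944 + 2/27.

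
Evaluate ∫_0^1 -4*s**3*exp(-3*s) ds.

Integrate by parts 3 times (u = s^3, dv = -4*exp(-3*s) ds).
An antiderivative is F(s) = (36*s**3 + 36*s**2 + 24*s + 8)*exp(-3*s)/27.
Then F(1) - F(0) = (104*exp(-3)/27) - (8/27) = -8/27 + 104*exp(-3)/27.

-8/27 + 104*exp(-3)/27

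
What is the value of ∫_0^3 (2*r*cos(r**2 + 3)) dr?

Let u = r**2 + 3, so du = 2*r dr. When r = 0, u = 3; when r = 3, u = 12.
The integral becomes ∫ cos(u) du from 3 to 12, with antiderivative sin(u).
Back in r: F(r) = sin(r**2 + 3).
Then F(3) - F(0) = (sin(12)) - (sin(3)) = sin(12) - sin(3).

sin(12) - sin(3)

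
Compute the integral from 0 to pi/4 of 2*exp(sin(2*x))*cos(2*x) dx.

-1 + E

Let u = sin(2*x), so du = 2*cos(2*x) dx. When x = 0, u = 0; when x = pi/4, u = 1.
The integral becomes ∫ exp(u) du from 0 to 1, with antiderivative exp(u).
Back in x: F(x) = exp(sin(2*x)).
Then F(pi/4) - F(0) = (E) - (1) = -1 + E.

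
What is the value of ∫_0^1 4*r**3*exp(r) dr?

24 - 8*E

Integrate by parts 3 times (u = r^3, dv = 4*exp(r) dr).
An antiderivative is F(r) = (4*r**3 - 12*r**2 + 24*r - 24)*exp(r).
Then F(1) - F(0) = (-8*E) - (-24) = 24 - 8*E.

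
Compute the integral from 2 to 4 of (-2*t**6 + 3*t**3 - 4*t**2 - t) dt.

By the power rule, an antiderivative is F(t) = -2*t**7/7 + 3*t**4/4 - 4*t**3/3 - t**2/2.
Then F(4) - F(2) = (-96232/21) - (-782/21) = -95450/21.

-95450/21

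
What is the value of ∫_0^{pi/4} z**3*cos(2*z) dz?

Integrate by parts 3 times (u = z^3, dv = cos(2*z) dz).
An antiderivative is F(z) = z**3*sin(2*z)/2 + 3*z**2*cos(2*z)/4 - 3*z*sin(2*z)/4 - 3*cos(2*z)/8.
Then F(pi/4) - F(0) = (pi*(-24 + pi**2)/128) - (-3/8) = -3*pi/16 + pi**3/128 + 3/8.

-3*pi/16 + pi**3/128 + 3/8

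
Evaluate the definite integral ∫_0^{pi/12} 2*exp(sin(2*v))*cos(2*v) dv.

-1 + exp(1/2)

Let u = sin(2*v), so du = 2*cos(2*v) dv. When v = 0, u = 0; when v = pi/12, u = 1/2.
The integral becomes ∫ exp(u) du from 0 to 1/2, with antiderivative exp(u).
Back in v: F(v) = exp(sin(2*v)).
Then F(pi/12) - F(0) = (exp(1/2)) - (1) = -1 + exp(1/2).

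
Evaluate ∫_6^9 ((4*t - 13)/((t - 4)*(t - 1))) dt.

Factor the denominator: t**2 - 5*t + 4 = (t - 1)(t - 4).
Partial fractions: (4*t - 13)/((t - 4)*(t - 1)) = 3/(t - 1) + 1/(t - 4).
An antiderivative is F(t) = log(t - 4) + 3*log(t - 1).
Then F(9) - F(6) = (log(5) + 9*log(2)) - (log(2) + 3*log(5)) = -2*log(5) + 8*log(2).

-2*log(5) + 8*log(2)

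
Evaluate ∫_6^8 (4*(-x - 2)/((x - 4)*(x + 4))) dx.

Factor the denominator: x**2 - 16 = (x + 4)(x - 4).
Partial fractions: 4*(-x - 2)/((x - 4)*(x + 4)) = -1/(x + 4) - 3/(x - 4).
An antiderivative is F(x) = -3*log(x - 4) - log(x + 4).
Then F(8) - F(6) = (-8*log(2) - log(3)) - (-log(80)) = log(5/48).

log(5/48)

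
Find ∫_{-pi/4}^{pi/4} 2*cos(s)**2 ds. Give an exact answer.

1 + pi/2

Use the identity cos^2(s) = (1 + cos(2*s))/2.
An antiderivative is F(s) = s + sin(2*s)/2.
Then F(pi/4) - F(-pi/4) = (1/2 + pi/4) - (-pi/4 - 1/2) = 1 + pi/2.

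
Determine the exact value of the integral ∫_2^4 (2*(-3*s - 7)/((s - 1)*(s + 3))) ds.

-5*log(3) - log(7) + log(5)

Factor the denominator: s**2 + 2*s - 3 = (s + 3)(s - 1).
Partial fractions: 2*(-3*s - 7)/((s - 1)*(s + 3)) = -1/(s + 3) - 5/(s - 1).
An antiderivative is F(s) = -5*log(s - 1) - log(s + 3).
Then F(4) - F(2) = (-5*log(3) - log(7)) - (-log(5)) = -5*log(3) - log(7) + log(5).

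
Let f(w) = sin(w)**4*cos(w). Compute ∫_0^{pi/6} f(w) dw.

Let u = sin(w), so du = cos(w) dw. When w = 0, u = 0; when w = pi/6, u = 1/2.
The integral becomes ∫ u**4 du from 0 to 1/2, with antiderivative u**5/5.
Back in w: F(w) = sin(w)**5/5.
Then F(pi/6) - F(0) = (1/160) - (0) = 1/160.

1/160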